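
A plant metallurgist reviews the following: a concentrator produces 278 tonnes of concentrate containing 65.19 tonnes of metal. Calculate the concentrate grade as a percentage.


23.4496%

Grade = (metal in concentrate / concentrate mass) * 100
= (65.19 / 278) * 100
= 0.2344964029 * 100
= 23.4496%


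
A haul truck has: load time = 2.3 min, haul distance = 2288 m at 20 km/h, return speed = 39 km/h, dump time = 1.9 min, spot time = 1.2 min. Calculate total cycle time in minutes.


15.784 min

Convert haul speed to m/min: 20 * 1000/60 = 333.3333333 m/min
Haul time = 2288 / 333.3333333 = 6.864 min
Convert return speed to m/min: 39 * 1000/60 = 650 m/min
Return time = 2288 / 650 = 3.52 min
Total cycle time:
= 2.3 + 6.864 + 1.9 + 3.52 + 1.2
= 15.784 min


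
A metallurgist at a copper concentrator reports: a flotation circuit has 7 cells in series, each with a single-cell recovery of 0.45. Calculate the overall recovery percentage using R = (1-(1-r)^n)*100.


Complement of single-cell recovery:
1 - r = 1 - 0.45 = 0.55
Raise to power n:
(1 - r)^7 = 0.55^7 = 0.01522435234
Overall recovery:
R = (1 - 0.01522435234) * 100
= 98.4776%

98.4776%


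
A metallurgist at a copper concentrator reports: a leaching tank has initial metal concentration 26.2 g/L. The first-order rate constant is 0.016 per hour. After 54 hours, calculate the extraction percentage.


Compute the exponent:
-k * t = -0.016 * 54 = -0.864
Remaining concentration:
C = 26.2 * exp(-0.864)
= 26.2 * 0.4214728148
= 11.04258775 g/L
Extracted = 26.2 - 11.04258775 = 15.15741225 g/L
Extraction % = 15.15741225 / 26.2 * 100
= 57.8527%

57.8527%


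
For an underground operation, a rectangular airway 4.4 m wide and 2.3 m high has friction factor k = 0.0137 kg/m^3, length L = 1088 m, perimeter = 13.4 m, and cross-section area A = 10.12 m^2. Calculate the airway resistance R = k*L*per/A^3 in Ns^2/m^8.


0.1927 Ns^2/m^8

Compute the numerator:
k * L * per = 0.0137 * 1088 * 13.4
= 199.73504
Compute the denominator:
A^3 = 10.12^3 = 1036.433728
Resistance:
R = 199.73504 / 1036.433728
= 0.1927 Ns^2/m^8


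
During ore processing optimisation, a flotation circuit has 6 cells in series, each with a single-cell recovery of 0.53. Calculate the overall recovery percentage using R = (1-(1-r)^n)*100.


Complement of single-cell recovery:
1 - r = 1 - 0.53 = 0.47
Raise to power n:
(1 - r)^6 = 0.47^6 = 0.01077921533
Overall recovery:
R = (1 - 0.01077921533) * 100
= 98.9221%

98.9221%


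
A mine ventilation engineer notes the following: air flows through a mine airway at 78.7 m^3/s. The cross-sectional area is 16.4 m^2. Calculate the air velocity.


4.7988 m/s

Velocity = flow rate / cross-sectional area
= 78.7 / 16.4
= 4.7988 m/s


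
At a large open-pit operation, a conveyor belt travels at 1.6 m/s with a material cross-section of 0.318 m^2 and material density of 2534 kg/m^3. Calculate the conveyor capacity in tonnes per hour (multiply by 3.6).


Volumetric flow = speed * area
= 1.6 * 0.318 = 0.5088 m^3/s
Mass flow = volumetric * density
= 0.5088 * 2534 = 1289.2992 kg/s
Convert to t/h: multiply by 3.6
Capacity = 1289.2992 * 3.6
= 4641.4771 t/h

4641.4771 t/h


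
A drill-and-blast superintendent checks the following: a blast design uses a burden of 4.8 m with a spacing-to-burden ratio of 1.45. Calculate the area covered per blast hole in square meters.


First, find the spacing:
Spacing = burden * ratio = 4.8 * 1.45
= 6.96 m
Then, calculate the area:
Area = burden * spacing = 4.8 * 6.96
= 33.408 m^2

33.408 m^2


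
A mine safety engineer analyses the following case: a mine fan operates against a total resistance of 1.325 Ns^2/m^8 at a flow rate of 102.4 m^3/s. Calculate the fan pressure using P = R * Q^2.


Compute Q^2:
Q^2 = 102.4^2 = 10485.76
Compute pressure:
P = R * Q^2 = 1.325 * 10485.76
= 13893.632 Pa

13893.632 Pa


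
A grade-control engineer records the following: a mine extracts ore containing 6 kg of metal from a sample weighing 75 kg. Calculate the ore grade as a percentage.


8.0%

Ore grade = (metal mass / ore mass) * 100
= (6 / 75) * 100
= 0.08 * 100
= 8.0%


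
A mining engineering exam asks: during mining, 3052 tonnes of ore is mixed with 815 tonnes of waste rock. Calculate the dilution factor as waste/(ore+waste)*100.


21.0758%

Total material = ore + waste
= 3052 + 815 = 3867 tonnes
Dilution = waste / total * 100
= 815 / 3867 * 100
= 0.2107576933 * 100
= 21.0758%


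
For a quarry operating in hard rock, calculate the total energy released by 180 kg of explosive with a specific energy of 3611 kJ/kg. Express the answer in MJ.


Energy = mass * specific_energy / 1000
= 180 * 3611 / 1000
= 649980 / 1000
= 649.98 MJ

649.98 MJ


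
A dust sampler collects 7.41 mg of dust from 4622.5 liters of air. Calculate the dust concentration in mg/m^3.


1.603 mg/m^3

Convert liters to m^3: 1 m^3 = 1000 L
Concentration = mass / volume * 1000
= 7.41 / 4622.5 * 1000
= 0.001603028664 * 1000
= 1.603 mg/m^3


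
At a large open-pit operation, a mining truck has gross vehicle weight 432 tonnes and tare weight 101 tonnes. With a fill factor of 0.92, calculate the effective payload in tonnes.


Maximum payload = gross - tare
= 432 - 101 = 331 tonnes
Effective payload = max payload * fill factor
= 331 * 0.92
= 304.52 tonnes

304.52 tonnes


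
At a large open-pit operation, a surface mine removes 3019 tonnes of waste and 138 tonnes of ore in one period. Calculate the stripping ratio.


Stripping ratio = waste tonnage / ore tonnage
= 3019 / 138
= 21.8768

21.8768


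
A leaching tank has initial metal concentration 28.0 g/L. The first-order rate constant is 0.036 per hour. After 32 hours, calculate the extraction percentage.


Compute the exponent:
-k * t = -0.036 * 32 = -1.152
Remaining concentration:
C = 28.0 * exp(-1.152)
= 28.0 * 0.3160041287
= 8.848115603 g/L
Extracted = 28.0 - 8.848115603 = 19.1518844 g/L
Extraction % = 19.1518844 / 28.0 * 100
= 68.3996%

68.3996%


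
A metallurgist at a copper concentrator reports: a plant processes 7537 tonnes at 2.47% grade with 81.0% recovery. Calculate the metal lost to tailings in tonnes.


35.3711 tonnes

Total metal in feed:
= 7537 * 2.47 / 100 = 186.1639 tonnes
Metal recovered:
= 186.1639 * 81.0 / 100 = 150.792759 tonnes
Metal lost to tailings:
= 186.1639 - 150.792759
= 35.3711 tonnes


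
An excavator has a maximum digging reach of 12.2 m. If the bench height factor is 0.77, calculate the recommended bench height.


Bench height = reach * factor
= 12.2 * 0.77
= 9.394 m

9.394 m


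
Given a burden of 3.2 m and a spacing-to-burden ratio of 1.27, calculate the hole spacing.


Spacing = burden * ratio
= 3.2 * 1.27
= 4.064 m

4.064 m


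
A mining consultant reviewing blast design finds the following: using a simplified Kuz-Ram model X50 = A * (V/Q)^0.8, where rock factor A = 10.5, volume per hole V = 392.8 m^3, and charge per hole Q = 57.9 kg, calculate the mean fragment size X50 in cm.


48.5717 cm

Compute V/Q:
V/Q = 392.8 / 57.9 = 6.784110535
Raise to the power 0.8:
(V/Q)^0.8 = 6.784110535^0.8 = 4.625879678
Multiply by A:
X50 = 10.5 * 4.625879678
= 48.5717 cm


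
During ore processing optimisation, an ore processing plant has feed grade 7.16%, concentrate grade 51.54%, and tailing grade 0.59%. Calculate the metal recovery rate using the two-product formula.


Using the two-product formula:
R = 100 * c * (f - t) / (f * (c - t))
Numerator = 100 * 51.54 * (7.16 - 0.59)
= 100 * 51.54 * 6.57
= 33861.78
Denominator = 7.16 * (51.54 - 0.59)
= 7.16 * 50.95
= 364.802
R = 33861.78 / 364.802
= 92.8224%

92.8224%


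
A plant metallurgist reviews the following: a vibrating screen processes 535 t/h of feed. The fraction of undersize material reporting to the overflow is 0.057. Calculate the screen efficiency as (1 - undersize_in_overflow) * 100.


Screen efficiency = (1 - fraction of undersize in overflow) * 100
= (1 - 0.057) * 100
= 0.943 * 100
= 94.3%

94.3%


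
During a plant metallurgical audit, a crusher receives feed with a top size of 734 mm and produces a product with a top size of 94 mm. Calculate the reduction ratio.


Reduction ratio = feed size / product size
= 734 / 94
= 7.8085

7.8085


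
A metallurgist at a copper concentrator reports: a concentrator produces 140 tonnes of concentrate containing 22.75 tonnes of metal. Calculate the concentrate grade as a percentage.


16.25%

Grade = (metal in concentrate / concentrate mass) * 100
= (22.75 / 140) * 100
= 0.1625 * 100
= 16.25%


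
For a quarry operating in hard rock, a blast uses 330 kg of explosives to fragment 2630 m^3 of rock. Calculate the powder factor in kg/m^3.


Powder factor = explosive mass / rock volume
= 330 / 2630
= 0.1255 kg/m^3

0.1255 kg/m^3


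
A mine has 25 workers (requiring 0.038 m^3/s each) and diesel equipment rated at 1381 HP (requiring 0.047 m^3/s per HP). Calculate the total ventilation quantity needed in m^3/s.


Airflow for workers:
Q_people = 25 * 0.038 = 0.95 m^3/s
Airflow for diesel equipment:
Q_diesel = 1381 * 0.047 = 64.907 m^3/s
Total ventilation:
Q_total = 0.95 + 64.907
= 65.857 m^3/s

65.857 m^3/s


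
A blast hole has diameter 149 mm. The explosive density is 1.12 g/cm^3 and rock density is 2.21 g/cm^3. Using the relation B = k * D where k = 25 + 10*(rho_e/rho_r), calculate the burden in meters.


First, compute k:
rho_e / rho_r = 1.12 / 2.21 = 0.5067873303
k = 25 + 10 * 0.5067873303 = 30.0678733
Then, compute burden:
B = k * D / 1000 = 30.0678733 * 149 / 1000
= 4480.113122 / 1000
= 4.4801 m

4.4801 m


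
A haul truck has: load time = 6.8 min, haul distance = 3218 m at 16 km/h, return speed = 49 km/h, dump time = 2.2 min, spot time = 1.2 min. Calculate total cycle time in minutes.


26.2079 min

Convert haul speed to m/min: 16 * 1000/60 = 266.6666667 m/min
Haul time = 3218 / 266.6666667 = 12.0675 min
Convert return speed to m/min: 49 * 1000/60 = 816.6666667 m/min
Return time = 3218 / 816.6666667 = 3.940408163 min
Total cycle time:
= 6.8 + 12.0675 + 2.2 + 3.940408163 + 1.2
= 26.2079 min


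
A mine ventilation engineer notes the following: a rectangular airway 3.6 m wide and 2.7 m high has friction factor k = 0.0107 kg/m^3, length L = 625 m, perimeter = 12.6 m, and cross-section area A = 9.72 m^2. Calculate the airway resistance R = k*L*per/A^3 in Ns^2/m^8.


Compute the numerator:
k * L * per = 0.0107 * 625 * 12.6
= 84.2625
Compute the denominator:
A^3 = 9.72^3 = 918.330048
Resistance:
R = 84.2625 / 918.330048
= 0.0918 Ns^2/m^8

0.0918 Ns^2/m^8


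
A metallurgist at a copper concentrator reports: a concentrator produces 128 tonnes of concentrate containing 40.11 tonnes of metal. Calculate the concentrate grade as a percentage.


31.3359%

Grade = (metal in concentrate / concentrate mass) * 100
= (40.11 / 128) * 100
= 0.313359375 * 100
= 31.3359%


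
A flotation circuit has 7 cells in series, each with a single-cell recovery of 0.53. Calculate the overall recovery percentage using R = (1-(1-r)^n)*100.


Complement of single-cell recovery:
1 - r = 1 - 0.53 = 0.47
Raise to power n:
(1 - r)^7 = 0.47^7 = 0.005066231205
Overall recovery:
R = (1 - 0.005066231205) * 100
= 99.4934%

99.4934%


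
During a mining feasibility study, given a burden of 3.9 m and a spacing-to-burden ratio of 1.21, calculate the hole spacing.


4.719 m

Spacing = burden * ratio
= 3.9 * 1.21
= 4.719 m


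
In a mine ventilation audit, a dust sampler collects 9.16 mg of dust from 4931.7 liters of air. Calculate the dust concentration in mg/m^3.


Convert liters to m^3: 1 m^3 = 1000 L
Concentration = mass / volume * 1000
= 9.16 / 4931.7 * 1000
= 0.001857371697 * 1000
= 1.8574 mg/m^3

1.8574 mg/m^3


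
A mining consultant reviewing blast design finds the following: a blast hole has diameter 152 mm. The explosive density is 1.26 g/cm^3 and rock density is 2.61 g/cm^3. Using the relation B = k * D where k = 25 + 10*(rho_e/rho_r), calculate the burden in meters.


First, compute k:
rho_e / rho_r = 1.26 / 2.61 = 0.4827586207
k = 25 + 10 * 0.4827586207 = 29.82758621
Then, compute burden:
B = k * D / 1000 = 29.82758621 * 152 / 1000
= 4533.793103 / 1000
= 4.5338 m

4.5338 m


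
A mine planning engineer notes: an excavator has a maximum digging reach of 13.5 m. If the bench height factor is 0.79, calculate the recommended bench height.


Bench height = reach * factor
= 13.5 * 0.79
= 10.665 m

10.665 m


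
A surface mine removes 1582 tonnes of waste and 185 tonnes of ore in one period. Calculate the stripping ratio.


Stripping ratio = waste tonnage / ore tonnage
= 1582 / 185
= 8.5514

8.5514


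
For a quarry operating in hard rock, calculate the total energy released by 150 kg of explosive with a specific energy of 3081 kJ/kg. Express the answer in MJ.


462.15 MJ

Energy = mass * specific_energy / 1000
= 150 * 3081 / 1000
= 462150 / 1000
= 462.15 MJ


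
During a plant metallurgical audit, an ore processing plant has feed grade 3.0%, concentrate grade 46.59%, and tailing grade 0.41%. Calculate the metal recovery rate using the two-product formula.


Using the two-product formula:
R = 100 * c * (f - t) / (f * (c - t))
Numerator = 100 * 46.59 * (3.0 - 0.41)
= 100 * 46.59 * 2.59
= 12066.81
Denominator = 3.0 * (46.59 - 0.41)
= 3.0 * 46.18
= 138.54
R = 12066.81 / 138.54
= 87.0998%

87.0998%


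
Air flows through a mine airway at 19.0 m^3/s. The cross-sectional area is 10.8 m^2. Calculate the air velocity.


Velocity = flow rate / cross-sectional area
= 19.0 / 10.8
= 1.7593 m/s

1.7593 m/s


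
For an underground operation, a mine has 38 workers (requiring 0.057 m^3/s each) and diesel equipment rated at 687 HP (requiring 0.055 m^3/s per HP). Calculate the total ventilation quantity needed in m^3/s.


Airflow for workers:
Q_people = 38 * 0.057 = 2.166 m^3/s
Airflow for diesel equipment:
Q_diesel = 687 * 0.055 = 37.785 m^3/s
Total ventilation:
Q_total = 2.166 + 37.785
= 39.951 m^3/s

39.951 m^3/s


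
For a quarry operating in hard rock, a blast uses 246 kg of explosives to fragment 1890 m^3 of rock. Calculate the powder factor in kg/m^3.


Powder factor = explosive mass / rock volume
= 246 / 1890
= 0.1302 kg/m^3

0.1302 kg/m^3


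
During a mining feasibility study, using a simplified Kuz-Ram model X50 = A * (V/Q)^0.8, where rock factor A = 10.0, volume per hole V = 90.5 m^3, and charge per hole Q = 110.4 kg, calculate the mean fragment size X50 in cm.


Compute V/Q:
V/Q = 90.5 / 110.4 = 0.8197463768
Raise to the power 0.8:
(V/Q)^0.8 = 0.8197463768^0.8 = 0.8529893418
Multiply by A:
X50 = 10.0 * 0.8529893418
= 8.5299 cm

8.5299 cm


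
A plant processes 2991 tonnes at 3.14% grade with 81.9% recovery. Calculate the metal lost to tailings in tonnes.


Total metal in feed:
= 2991 * 3.14 / 100 = 93.9174 tonnes
Metal recovered:
= 93.9174 * 81.9 / 100 = 76.9183506 tonnes
Metal lost to tailings:
= 93.9174 - 76.9183506
= 16.999 tonnes

16.999 tonnes


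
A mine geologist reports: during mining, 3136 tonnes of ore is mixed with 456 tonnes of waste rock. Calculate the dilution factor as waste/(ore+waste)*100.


12.6949%

Total material = ore + waste
= 3136 + 456 = 3592 tonnes
Dilution = waste / total * 100
= 456 / 3592 * 100
= 0.1269487751 * 100
= 12.6949%


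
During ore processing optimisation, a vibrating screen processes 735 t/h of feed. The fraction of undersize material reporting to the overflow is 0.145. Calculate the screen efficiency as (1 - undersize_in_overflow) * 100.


Screen efficiency = (1 - fraction of undersize in overflow) * 100
= (1 - 0.145) * 100
= 0.855 * 100
= 85.5%

85.5%


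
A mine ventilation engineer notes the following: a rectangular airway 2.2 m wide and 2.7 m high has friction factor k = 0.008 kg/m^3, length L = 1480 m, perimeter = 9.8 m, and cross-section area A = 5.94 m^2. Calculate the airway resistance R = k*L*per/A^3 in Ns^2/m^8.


Compute the numerator:
k * L * per = 0.008 * 1480 * 9.8
= 116.032
Compute the denominator:
A^3 = 5.94^3 = 209.584584
Resistance:
R = 116.032 / 209.584584
= 0.5536 Ns^2/m^8

0.5536 Ns^2/m^8


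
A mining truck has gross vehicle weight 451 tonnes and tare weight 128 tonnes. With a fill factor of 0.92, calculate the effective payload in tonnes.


297.16 tonnes

Maximum payload = gross - tare
= 451 - 128 = 323 tonnes
Effective payload = max payload * fill factor
= 323 * 0.92
= 297.16 tonnes


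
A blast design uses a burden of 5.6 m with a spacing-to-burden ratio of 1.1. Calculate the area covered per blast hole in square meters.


34.496 m^2

First, find the spacing:
Spacing = burden * ratio = 5.6 * 1.1
= 6.16 m
Then, calculate the area:
Area = burden * spacing = 5.6 * 6.16
= 34.496 m^2


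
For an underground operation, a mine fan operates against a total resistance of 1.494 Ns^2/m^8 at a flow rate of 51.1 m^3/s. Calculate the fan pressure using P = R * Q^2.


3901.1477 Pa

Compute Q^2:
Q^2 = 51.1^2 = 2611.21
Compute pressure:
P = R * Q^2 = 1.494 * 2611.21
= 3901.1477 Pa


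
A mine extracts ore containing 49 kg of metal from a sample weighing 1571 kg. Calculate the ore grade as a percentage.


3.119%

Ore grade = (metal mass / ore mass) * 100
= (49 / 1571) * 100
= 0.03119032463 * 100
= 3.119%


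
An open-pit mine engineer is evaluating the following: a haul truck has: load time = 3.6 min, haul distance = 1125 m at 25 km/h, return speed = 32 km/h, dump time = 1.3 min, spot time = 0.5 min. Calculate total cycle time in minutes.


10.2094 min

Convert haul speed to m/min: 25 * 1000/60 = 416.6666667 m/min
Haul time = 1125 / 416.6666667 = 2.7 min
Convert return speed to m/min: 32 * 1000/60 = 533.3333333 m/min
Return time = 1125 / 533.3333333 = 2.109375 min
Total cycle time:
= 3.6 + 2.7 + 1.3 + 2.109375 + 0.5
= 10.2094 min


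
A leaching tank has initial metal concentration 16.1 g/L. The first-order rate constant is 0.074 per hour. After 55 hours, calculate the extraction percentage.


98.2923%

Compute the exponent:
-k * t = -0.074 * 55 = -4.07
Remaining concentration:
C = 16.1 * exp(-4.07)
= 16.1 * 0.01707738851
= 0.274945955 g/L
Extracted = 16.1 - 0.274945955 = 15.82505405 g/L
Extraction % = 15.82505405 / 16.1 * 100
= 98.2923%


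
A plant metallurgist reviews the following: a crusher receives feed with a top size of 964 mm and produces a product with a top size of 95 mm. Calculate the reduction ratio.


10.1474

Reduction ratio = feed size / product size
= 964 / 95
= 10.1474


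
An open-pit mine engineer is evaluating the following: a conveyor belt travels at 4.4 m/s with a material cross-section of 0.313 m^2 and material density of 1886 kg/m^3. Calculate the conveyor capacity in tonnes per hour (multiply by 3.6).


9350.6371 t/h

Volumetric flow = speed * area
= 4.4 * 0.313 = 1.3772 m^3/s
Mass flow = volumetric * density
= 1.3772 * 1886 = 2597.3992 kg/s
Convert to t/h: multiply by 3.6
Capacity = 2597.3992 * 3.6
= 9350.6371 t/h


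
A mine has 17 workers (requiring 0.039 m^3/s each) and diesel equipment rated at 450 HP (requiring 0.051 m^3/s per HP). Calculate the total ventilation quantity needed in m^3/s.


Airflow for workers:
Q_people = 17 * 0.039 = 0.663 m^3/s
Airflow for diesel equipment:
Q_diesel = 450 * 0.051 = 22.95 m^3/s
Total ventilation:
Q_total = 0.663 + 22.95
= 23.613 m^3/s

23.613 m^3/s


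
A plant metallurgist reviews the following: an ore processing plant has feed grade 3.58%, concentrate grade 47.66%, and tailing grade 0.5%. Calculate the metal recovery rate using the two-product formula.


Using the two-product formula:
R = 100 * c * (f - t) / (f * (c - t))
Numerator = 100 * 47.66 * (3.58 - 0.5)
= 100 * 47.66 * 3.08
= 14679.28
Denominator = 3.58 * (47.66 - 0.5)
= 3.58 * 47.16
= 168.8328
R = 14679.28 / 168.8328
= 86.9457%

86.9457%


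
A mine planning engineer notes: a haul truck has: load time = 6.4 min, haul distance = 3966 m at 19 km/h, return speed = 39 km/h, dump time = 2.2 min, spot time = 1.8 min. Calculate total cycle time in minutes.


Convert haul speed to m/min: 19 * 1000/60 = 316.6666667 m/min
Haul time = 3966 / 316.6666667 = 12.52421053 min
Convert return speed to m/min: 39 * 1000/60 = 650 m/min
Return time = 3966 / 650 = 6.101538462 min
Total cycle time:
= 6.4 + 12.52421053 + 2.2 + 6.101538462 + 1.8
= 29.0257 min

29.0257 min


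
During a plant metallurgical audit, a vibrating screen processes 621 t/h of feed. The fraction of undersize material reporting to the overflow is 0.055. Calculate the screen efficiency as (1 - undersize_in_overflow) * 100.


Screen efficiency = (1 - fraction of undersize in overflow) * 100
= (1 - 0.055) * 100
= 0.945 * 100
= 94.5%

94.5%


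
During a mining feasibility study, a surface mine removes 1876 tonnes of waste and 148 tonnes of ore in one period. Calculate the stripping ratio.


Stripping ratio = waste tonnage / ore tonnage
= 1876 / 148
= 12.6757

12.6757


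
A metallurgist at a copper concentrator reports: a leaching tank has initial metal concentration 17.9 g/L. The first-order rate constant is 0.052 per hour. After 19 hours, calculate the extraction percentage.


Compute the exponent:
-k * t = -0.052 * 19 = -0.988
Remaining concentration:
C = 17.9 * exp(-0.988)
= 17.9 * 0.3723205881
= 6.664538526 g/L
Extracted = 17.9 - 6.664538526 = 11.23546147 g/L
Extraction % = 11.23546147 / 17.9 * 100
= 62.7679%

62.7679%


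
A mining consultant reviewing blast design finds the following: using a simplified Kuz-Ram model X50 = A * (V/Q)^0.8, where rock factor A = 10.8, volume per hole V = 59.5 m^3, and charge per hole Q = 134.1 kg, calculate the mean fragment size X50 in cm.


Compute V/Q:
V/Q = 59.5 / 134.1 = 0.4436987323
Raise to the power 0.8:
(V/Q)^0.8 = 0.4436987323^0.8 = 0.5220000569
Multiply by A:
X50 = 10.8 * 0.5220000569
= 5.6376 cm

5.6376 cm


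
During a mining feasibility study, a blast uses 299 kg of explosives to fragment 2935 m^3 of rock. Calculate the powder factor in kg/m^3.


0.1019 kg/m^3

Powder factor = explosive mass / rock volume
= 299 / 2935
= 0.1019 kg/m^3


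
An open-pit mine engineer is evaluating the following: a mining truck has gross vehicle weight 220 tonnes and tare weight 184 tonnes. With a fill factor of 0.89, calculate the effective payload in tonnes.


32.04 tonnes

Maximum payload = gross - tare
= 220 - 184 = 36 tonnes
Effective payload = max payload * fill factor
= 36 * 0.89
= 32.04 tonnes


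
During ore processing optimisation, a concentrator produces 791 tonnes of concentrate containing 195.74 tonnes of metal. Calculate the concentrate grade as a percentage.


24.7459%

Grade = (metal in concentrate / concentrate mass) * 100
= (195.74 / 791) * 100
= 0.2474589128 * 100
= 24.7459%


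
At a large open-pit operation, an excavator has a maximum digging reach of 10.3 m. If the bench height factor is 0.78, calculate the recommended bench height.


Bench height = reach * factor
= 10.3 * 0.78
= 8.034 m

8.034 m


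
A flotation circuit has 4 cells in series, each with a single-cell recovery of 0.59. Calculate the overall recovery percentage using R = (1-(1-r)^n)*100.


97.1742%

Complement of single-cell recovery:
1 - r = 1 - 0.59 = 0.41
Raise to power n:
(1 - r)^4 = 0.41^4 = 0.02825761
Overall recovery:
R = (1 - 0.02825761) * 100
= 97.1742%


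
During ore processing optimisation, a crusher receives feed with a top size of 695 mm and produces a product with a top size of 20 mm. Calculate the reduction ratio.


Reduction ratio = feed size / product size
= 695 / 20
= 34.75

34.75


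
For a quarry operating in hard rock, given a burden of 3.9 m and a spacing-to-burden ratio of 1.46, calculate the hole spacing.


5.694 m

Spacing = burden * ratio
= 3.9 * 1.46
= 5.694 m


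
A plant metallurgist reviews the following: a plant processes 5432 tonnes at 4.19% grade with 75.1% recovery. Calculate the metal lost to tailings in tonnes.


56.6726 tonnes

Total metal in feed:
= 5432 * 4.19 / 100 = 227.6008 tonnes
Metal recovered:
= 227.6008 * 75.1 / 100 = 170.9282008 tonnes
Metal lost to tailings:
= 227.6008 - 170.9282008
= 56.6726 tonnes


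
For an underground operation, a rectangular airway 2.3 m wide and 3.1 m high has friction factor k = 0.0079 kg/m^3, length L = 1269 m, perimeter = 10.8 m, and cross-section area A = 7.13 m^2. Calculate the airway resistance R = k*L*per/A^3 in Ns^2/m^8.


Compute the numerator:
k * L * per = 0.0079 * 1269 * 10.8
= 108.27108
Compute the denominator:
A^3 = 7.13^3 = 362.467097
Resistance:
R = 108.27108 / 362.467097
= 0.2987 Ns^2/m^8

0.2987 Ns^2/m^8


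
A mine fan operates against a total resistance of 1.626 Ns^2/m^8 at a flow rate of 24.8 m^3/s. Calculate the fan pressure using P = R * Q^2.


1000.055 Pa

Compute Q^2:
Q^2 = 24.8^2 = 615.04
Compute pressure:
P = R * Q^2 = 1.626 * 615.04
= 1000.055 Pa


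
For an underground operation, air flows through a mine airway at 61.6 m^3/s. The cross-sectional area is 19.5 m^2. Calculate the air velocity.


Velocity = flow rate / cross-sectional area
= 61.6 / 19.5
= 3.159 m/s

3.159 m/s


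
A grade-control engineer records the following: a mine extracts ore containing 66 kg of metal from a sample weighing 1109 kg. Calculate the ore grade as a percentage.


5.9513%

Ore grade = (metal mass / ore mass) * 100
= (66 / 1109) * 100
= 0.05951307484 * 100
= 5.9513%


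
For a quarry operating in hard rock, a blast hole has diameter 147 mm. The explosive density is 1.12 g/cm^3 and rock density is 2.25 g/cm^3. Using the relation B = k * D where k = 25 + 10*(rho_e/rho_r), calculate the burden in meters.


First, compute k:
rho_e / rho_r = 1.12 / 2.25 = 0.4977777778
k = 25 + 10 * 0.4977777778 = 29.97777778
Then, compute burden:
B = k * D / 1000 = 29.97777778 * 147 / 1000
= 4406.733333 / 1000
= 4.4067 m

4.4067 m


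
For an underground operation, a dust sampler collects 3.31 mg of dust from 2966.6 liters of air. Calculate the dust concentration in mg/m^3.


1.1158 mg/m^3

Convert liters to m^3: 1 m^3 = 1000 L
Concentration = mass / volume * 1000
= 3.31 / 2966.6 * 1000
= 0.00111575541 * 1000
= 1.1158 mg/m^3


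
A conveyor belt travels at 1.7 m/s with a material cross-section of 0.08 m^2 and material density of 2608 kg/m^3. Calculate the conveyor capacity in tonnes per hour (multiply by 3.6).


1276.8768 t/h

Volumetric flow = speed * area
= 1.7 * 0.08 = 0.136 m^3/s
Mass flow = volumetric * density
= 0.136 * 2608 = 354.688 kg/s
Convert to t/h: multiply by 3.6
Capacity = 354.688 * 3.6
= 1276.8768 t/h


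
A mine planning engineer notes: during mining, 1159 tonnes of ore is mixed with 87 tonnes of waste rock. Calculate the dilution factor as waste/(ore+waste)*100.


6.9823%

Total material = ore + waste
= 1159 + 87 = 1246 tonnes
Dilution = waste / total * 100
= 87 / 1246 * 100
= 0.06982343499 * 100
= 6.9823%


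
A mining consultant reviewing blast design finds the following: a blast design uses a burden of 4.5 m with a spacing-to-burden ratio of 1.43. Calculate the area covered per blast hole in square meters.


28.9575 m^2

First, find the spacing:
Spacing = burden * ratio = 4.5 * 1.43
= 6.435 m
Then, calculate the area:
Area = burden * spacing = 4.5 * 6.435
= 28.9575 m^2


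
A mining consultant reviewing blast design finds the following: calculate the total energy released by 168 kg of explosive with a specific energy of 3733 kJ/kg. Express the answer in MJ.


Energy = mass * specific_energy / 1000
= 168 * 3733 / 1000
= 627144 / 1000
= 627.144 MJ

627.144 MJ


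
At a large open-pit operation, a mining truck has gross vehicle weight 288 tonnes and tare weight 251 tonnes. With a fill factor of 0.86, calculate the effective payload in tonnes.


31.82 tonnes

Maximum payload = gross - tare
= 288 - 251 = 37 tonnes
Effective payload = max payload * fill factor
= 37 * 0.86
= 31.82 tonnes


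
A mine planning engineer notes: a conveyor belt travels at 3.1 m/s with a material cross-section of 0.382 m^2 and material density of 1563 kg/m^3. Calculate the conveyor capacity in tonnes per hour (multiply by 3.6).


Volumetric flow = speed * area
= 3.1 * 0.382 = 1.1842 m^3/s
Mass flow = volumetric * density
= 1.1842 * 1563 = 1850.9046 kg/s
Convert to t/h: multiply by 3.6
Capacity = 1850.9046 * 3.6
= 6663.2566 t/h

6663.2566 t/h


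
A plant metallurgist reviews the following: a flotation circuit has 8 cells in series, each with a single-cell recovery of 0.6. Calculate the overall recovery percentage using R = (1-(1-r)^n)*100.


99.9345%

Complement of single-cell recovery:
1 - r = 1 - 0.6 = 0.4
Raise to power n:
(1 - r)^8 = 0.4^8 = 0.00065536
Overall recovery:
R = (1 - 0.00065536) * 100
= 99.9345%


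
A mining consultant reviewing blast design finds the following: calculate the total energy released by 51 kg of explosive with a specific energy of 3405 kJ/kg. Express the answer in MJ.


Energy = mass * specific_energy / 1000
= 51 * 3405 / 1000
= 173655 / 1000
= 173.655 MJ

173.655 MJ


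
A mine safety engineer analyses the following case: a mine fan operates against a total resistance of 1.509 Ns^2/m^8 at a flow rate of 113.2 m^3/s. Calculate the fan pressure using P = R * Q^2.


Compute Q^2:
Q^2 = 113.2^2 = 12814.24
Compute pressure:
P = R * Q^2 = 1.509 * 12814.24
= 19336.6882 Pa

19336.6882 Pa


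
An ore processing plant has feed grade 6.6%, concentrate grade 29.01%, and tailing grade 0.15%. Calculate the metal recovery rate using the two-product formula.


98.2352%

Using the two-product formula:
R = 100 * c * (f - t) / (f * (c - t))
Numerator = 100 * 29.01 * (6.6 - 0.15)
= 100 * 29.01 * 6.45
= 18711.45
Denominator = 6.6 * (29.01 - 0.15)
= 6.6 * 28.86
= 190.476
R = 18711.45 / 190.476
= 98.2352%


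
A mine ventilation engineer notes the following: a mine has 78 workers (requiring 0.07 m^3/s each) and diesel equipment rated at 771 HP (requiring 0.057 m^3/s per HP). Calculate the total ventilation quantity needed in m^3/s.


49.407 m^3/s

Airflow for workers:
Q_people = 78 * 0.07 = 5.46 m^3/s
Airflow for diesel equipment:
Q_diesel = 771 * 0.057 = 43.947 m^3/s
Total ventilation:
Q_total = 5.46 + 43.947
= 49.407 m^3/s


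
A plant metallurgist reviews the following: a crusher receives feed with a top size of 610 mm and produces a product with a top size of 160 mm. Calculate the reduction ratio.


3.8125

Reduction ratio = feed size / product size
= 610 / 160
= 3.8125


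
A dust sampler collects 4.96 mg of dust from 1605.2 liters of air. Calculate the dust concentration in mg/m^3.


3.09 mg/m^3

Convert liters to m^3: 1 m^3 = 1000 L
Concentration = mass / volume * 1000
= 4.96 / 1605.2 * 1000
= 0.003089957638 * 1000
= 3.09 mg/m^3


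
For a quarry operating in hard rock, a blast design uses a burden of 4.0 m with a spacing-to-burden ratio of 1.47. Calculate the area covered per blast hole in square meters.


First, find the spacing:
Spacing = burden * ratio = 4.0 * 1.47
= 5.88 m
Then, calculate the area:
Area = burden * spacing = 4.0 * 5.88
= 23.52 m^2

23.52 m^2


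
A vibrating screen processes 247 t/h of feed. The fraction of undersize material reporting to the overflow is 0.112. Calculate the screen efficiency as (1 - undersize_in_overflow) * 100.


88.8%

Screen efficiency = (1 - fraction of undersize in overflow) * 100
= (1 - 0.112) * 100
= 0.888 * 100
= 88.8%


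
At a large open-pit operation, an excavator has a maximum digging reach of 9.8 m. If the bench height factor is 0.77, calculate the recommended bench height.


Bench height = reach * factor
= 9.8 * 0.77
= 7.546 m

7.546 m


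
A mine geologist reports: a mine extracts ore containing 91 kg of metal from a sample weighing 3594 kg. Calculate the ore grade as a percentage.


Ore grade = (metal mass / ore mass) * 100
= (91 / 3594) * 100
= 0.02531997774 * 100
= 2.532%

2.532%


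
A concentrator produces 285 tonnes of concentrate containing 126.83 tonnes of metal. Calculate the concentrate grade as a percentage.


Grade = (metal in concentrate / concentrate mass) * 100
= (126.83 / 285) * 100
= 0.4450175439 * 100
= 44.5018%

44.5018%


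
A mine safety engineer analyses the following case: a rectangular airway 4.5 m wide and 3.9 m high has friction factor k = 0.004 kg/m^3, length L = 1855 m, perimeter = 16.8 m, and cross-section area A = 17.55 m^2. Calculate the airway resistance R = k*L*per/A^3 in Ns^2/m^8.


0.0231 Ns^2/m^8

Compute the numerator:
k * L * per = 0.004 * 1855 * 16.8
= 124.656
Compute the denominator:
A^3 = 17.55^3 = 5405.443875
Resistance:
R = 124.656 / 5405.443875
= 0.0231 Ns^2/m^8


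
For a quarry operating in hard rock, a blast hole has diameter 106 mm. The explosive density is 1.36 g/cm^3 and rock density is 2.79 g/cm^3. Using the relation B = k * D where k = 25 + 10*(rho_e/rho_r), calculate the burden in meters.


First, compute k:
rho_e / rho_r = 1.36 / 2.79 = 0.4874551971
k = 25 + 10 * 0.4874551971 = 29.87455197
Then, compute burden:
B = k * D / 1000 = 29.87455197 * 106 / 1000
= 3166.702509 / 1000
= 3.1667 m

3.1667 m


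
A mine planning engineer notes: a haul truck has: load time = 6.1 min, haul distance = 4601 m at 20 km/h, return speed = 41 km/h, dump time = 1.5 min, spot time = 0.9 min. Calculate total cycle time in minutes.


Convert haul speed to m/min: 20 * 1000/60 = 333.3333333 m/min
Haul time = 4601 / 333.3333333 = 13.803 min
Convert return speed to m/min: 41 * 1000/60 = 683.3333333 m/min
Return time = 4601 / 683.3333333 = 6.733170732 min
Total cycle time:
= 6.1 + 13.803 + 1.5 + 6.733170732 + 0.9
= 29.0362 min

29.0362 min


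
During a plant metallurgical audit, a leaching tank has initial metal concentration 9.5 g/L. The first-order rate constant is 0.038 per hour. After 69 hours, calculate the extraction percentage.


Compute the exponent:
-k * t = -0.038 * 69 = -2.622
Remaining concentration:
C = 9.5 * exp(-2.622)
= 9.5 * 0.07265740261
= 0.6902453248 g/L
Extracted = 9.5 - 0.6902453248 = 8.809754675 g/L
Extraction % = 8.809754675 / 9.5 * 100
= 92.7343%

92.7343%


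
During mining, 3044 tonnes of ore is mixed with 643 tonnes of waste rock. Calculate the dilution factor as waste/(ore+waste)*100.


17.4397%

Total material = ore + waste
= 3044 + 643 = 3687 tonnes
Dilution = waste / total * 100
= 643 / 3687 * 100
= 0.1743965283 * 100
= 17.4397%


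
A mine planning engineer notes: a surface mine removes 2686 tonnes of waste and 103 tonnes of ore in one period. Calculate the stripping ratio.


26.0777

Stripping ratio = waste tonnage / ore tonnage
= 2686 / 103
= 26.0777


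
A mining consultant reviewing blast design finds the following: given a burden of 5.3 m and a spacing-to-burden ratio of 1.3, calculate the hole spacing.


Spacing = burden * ratio
= 5.3 * 1.3
= 6.89 m

6.89 m


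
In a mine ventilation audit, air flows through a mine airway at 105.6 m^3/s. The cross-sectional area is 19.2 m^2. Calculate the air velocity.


Velocity = flow rate / cross-sectional area
= 105.6 / 19.2
= 5.5 m/s

5.5 m/s


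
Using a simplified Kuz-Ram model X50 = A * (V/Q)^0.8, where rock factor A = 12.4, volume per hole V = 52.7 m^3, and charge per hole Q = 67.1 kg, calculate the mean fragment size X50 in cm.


Compute V/Q:
V/Q = 52.7 / 67.1 = 0.7853949329
Raise to the power 0.8:
(V/Q)^0.8 = 0.7853949329^0.8 = 0.8242718646
Multiply by A:
X50 = 12.4 * 0.8242718646
= 10.221 cm

10.221 cm


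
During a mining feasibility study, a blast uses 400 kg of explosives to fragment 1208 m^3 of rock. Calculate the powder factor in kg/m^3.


Powder factor = explosive mass / rock volume
= 400 / 1208
= 0.3311 kg/m^3

0.3311 kg/m^3


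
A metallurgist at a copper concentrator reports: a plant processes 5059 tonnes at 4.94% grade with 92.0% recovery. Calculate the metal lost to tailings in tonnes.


Total metal in feed:
= 5059 * 4.94 / 100 = 249.9146 tonnes
Metal recovered:
= 249.9146 * 92.0 / 100 = 229.921432 tonnes
Metal lost to tailings:
= 249.9146 - 229.921432
= 19.9932 tonnes

19.9932 tonnes


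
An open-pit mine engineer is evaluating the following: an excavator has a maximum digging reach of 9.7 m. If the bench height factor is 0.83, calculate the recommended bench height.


8.051 m

Bench height = reach * factor
= 9.7 * 0.83
= 8.051 m


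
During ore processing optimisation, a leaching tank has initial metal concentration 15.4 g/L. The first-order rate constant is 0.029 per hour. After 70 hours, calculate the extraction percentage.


Compute the exponent:
-k * t = -0.029 * 70 = -2.03
Remaining concentration:
C = 15.4 * exp(-2.03)
= 15.4 * 0.1313355211
= 2.022567026 g/L
Extracted = 15.4 - 2.022567026 = 13.37743297 g/L
Extraction % = 13.37743297 / 15.4 * 100
= 86.8664%

86.8664%


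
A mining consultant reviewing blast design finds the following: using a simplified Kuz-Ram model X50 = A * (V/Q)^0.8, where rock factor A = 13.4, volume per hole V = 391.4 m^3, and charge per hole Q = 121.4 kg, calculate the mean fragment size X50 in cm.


Compute V/Q:
V/Q = 391.4 / 121.4 = 3.224052718
Raise to the power 0.8:
(V/Q)^0.8 = 3.224052718^0.8 = 2.551066077
Multiply by A:
X50 = 13.4 * 2.551066077
= 34.1843 cm

34.1843 cm


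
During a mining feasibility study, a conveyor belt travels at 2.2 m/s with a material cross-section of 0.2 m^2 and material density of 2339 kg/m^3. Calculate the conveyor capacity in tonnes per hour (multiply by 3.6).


3704.976 t/h

Volumetric flow = speed * area
= 2.2 * 0.2 = 0.44 m^3/s
Mass flow = volumetric * density
= 0.44 * 2339 = 1029.16 kg/s
Convert to t/h: multiply by 3.6
Capacity = 1029.16 * 3.6
= 3704.976 t/h


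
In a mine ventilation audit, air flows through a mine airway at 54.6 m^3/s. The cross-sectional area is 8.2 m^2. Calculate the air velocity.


6.6585 m/s

Velocity = flow rate / cross-sectional area
= 54.6 / 8.2
= 6.6585 m/s


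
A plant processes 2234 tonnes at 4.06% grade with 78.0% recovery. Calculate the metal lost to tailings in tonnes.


19.9541 tonnes

Total metal in feed:
= 2234 * 4.06 / 100 = 90.7004 tonnes
Metal recovered:
= 90.7004 * 78.0 / 100 = 70.746312 tonnes
Metal lost to tailings:
= 90.7004 - 70.746312
= 19.9541 tonnes


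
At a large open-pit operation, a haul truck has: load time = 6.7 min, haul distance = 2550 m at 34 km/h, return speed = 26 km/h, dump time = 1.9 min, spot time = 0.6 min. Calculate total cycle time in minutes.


Convert haul speed to m/min: 34 * 1000/60 = 566.6666667 m/min
Haul time = 2550 / 566.6666667 = 4.5 min
Convert return speed to m/min: 26 * 1000/60 = 433.3333333 m/min
Return time = 2550 / 433.3333333 = 5.884615385 min
Total cycle time:
= 6.7 + 4.5 + 1.9 + 5.884615385 + 0.6
= 19.5846 min

19.5846 min


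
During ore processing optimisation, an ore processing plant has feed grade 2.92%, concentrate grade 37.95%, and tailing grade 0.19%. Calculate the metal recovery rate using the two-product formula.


Using the two-product formula:
R = 100 * c * (f - t) / (f * (c - t))
Numerator = 100 * 37.95 * (2.92 - 0.19)
= 100 * 37.95 * 2.73
= 10360.35
Denominator = 2.92 * (37.95 - 0.19)
= 2.92 * 37.76
= 110.2592
R = 10360.35 / 110.2592
= 93.9636%

93.9636%


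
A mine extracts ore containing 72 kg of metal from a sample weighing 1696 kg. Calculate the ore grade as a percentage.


Ore grade = (metal mass / ore mass) * 100
= (72 / 1696) * 100
= 0.04245283019 * 100
= 4.2453%

4.2453%


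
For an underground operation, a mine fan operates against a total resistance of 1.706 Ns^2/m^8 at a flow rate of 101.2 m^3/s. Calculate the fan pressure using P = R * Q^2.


Compute Q^2:
Q^2 = 101.2^2 = 10241.44
Compute pressure:
P = R * Q^2 = 1.706 * 10241.44
= 17471.8966 Pa

17471.8966 Pa


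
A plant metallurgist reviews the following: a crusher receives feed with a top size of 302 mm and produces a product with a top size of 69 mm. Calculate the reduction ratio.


4.3768

Reduction ratio = feed size / product size
= 302 / 69
= 4.3768


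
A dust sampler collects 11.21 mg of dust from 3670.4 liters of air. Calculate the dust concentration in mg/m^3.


Convert liters to m^3: 1 m^3 = 1000 L
Concentration = mass / volume * 1000
= 11.21 / 3670.4 * 1000
= 0.003054163034 * 1000
= 3.0542 mg/m^3

3.0542 mg/m^3
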